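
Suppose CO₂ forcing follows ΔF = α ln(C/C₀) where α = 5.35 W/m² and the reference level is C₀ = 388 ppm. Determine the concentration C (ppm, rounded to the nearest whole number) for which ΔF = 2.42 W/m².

Set 5.35 ln(C/388) = 2.42, so ln(C/388) = 2.42/5.35 = 0.45234.
Then C/388 = e^0.45234 = 1.57199, giving C = 388 × 1.57199 = 609.93 ppm.

C ≈ 610 ppm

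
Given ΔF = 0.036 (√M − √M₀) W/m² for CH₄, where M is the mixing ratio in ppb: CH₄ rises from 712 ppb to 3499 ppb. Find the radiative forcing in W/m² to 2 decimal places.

ΔF = 1.17 W/m²

CH₄: 0.036 × (√3499 − √712) = 0.036 × (59.1523 − 26.6833) = 0.036 × 32.4690 = 1.1689 W/m².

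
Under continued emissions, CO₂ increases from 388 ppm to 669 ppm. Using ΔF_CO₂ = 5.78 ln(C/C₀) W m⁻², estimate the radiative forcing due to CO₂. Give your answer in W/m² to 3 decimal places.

CO₂: 5.78 × ln(669/388) = 5.78 × ln(1.72423) = 5.78 × 0.54478 = 3.1488 W/m².

ΔF = 3.149 W/m²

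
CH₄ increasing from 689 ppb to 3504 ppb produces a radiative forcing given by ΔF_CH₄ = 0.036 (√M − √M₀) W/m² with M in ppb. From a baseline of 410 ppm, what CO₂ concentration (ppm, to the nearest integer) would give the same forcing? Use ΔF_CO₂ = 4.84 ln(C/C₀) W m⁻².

CH₄ forcing: 0.036 × (√3504 − √689) = 0.036 × (59.1946 − 26.2488) = 0.036 × 32.9458 = 1.18605 W/m².
Set 4.84 ln(C/410) = 1.18605: ln(C/410) = 1.18605/4.84 = 0.24505, so C = 410 × e^0.24505 = 410 × 1.27769 = 523.85 ppm.

C ≈ 524 ppm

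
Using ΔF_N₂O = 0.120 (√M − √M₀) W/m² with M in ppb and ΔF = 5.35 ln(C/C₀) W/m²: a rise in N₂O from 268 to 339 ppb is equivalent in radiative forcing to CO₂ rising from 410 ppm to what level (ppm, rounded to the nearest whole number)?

N₂O forcing: 0.120 × (√339 − √268) = 0.120 × (18.4120 − 16.3707) = 0.120 × 2.0413 = 0.24496 W/m².
Set 5.35 ln(C/410) = 0.24496: ln(C/410) = 0.24496/5.35 = 0.04579, so C = 410 × e^0.04579 = 410 × 1.04685 = 429.21 ppm.

C ≈ 429 ppm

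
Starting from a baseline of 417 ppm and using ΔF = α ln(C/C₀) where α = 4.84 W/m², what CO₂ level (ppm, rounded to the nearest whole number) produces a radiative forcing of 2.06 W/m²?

C ≈ 638 ppm

Set 4.84 ln(C/417) = 2.06, so ln(C/417) = 2.06/4.84 = 0.42562.
Then C/417 = e^0.42562 = 1.53054, giving C = 417 × 1.53054 = 638.24 ppm.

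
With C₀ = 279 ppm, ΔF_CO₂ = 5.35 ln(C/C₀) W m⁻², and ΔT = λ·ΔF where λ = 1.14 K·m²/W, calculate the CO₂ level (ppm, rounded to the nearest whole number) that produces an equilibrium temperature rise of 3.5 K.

Required forcing: ΔF = ΔT/λ = 3.5/1.14 = 3.0702 W/m².
Then ln(C/279) = ΔF/5.35 = 3.0702/5.35 = 0.57387.
So C = 279 × e^0.57387 = 279 × 1.77512 = 495.26 ppm.

C ≈ 495 ppm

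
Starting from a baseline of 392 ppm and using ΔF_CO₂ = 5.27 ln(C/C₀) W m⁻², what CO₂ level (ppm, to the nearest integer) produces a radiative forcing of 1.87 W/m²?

Set 5.27 ln(C/392) = 1.87, so ln(C/392) = 1.87/5.27 = 0.35484.
Then C/392 = e^0.35484 = 1.42595, giving C = 392 × 1.42595 = 558.97 ppm.

C ≈ 559 ppm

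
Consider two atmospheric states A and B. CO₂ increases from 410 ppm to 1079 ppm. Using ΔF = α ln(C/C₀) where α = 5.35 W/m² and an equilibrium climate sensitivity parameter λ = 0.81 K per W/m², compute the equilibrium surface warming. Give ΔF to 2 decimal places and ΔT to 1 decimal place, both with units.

ΔF = 5.18 W/m²; ΔT = 4.2 K

CO₂: 5.35 × ln(1079/410) = 5.35 × ln(2.63171) = 5.35 × 0.96763 = 5.1768 W/m².
ΔT = λ ΔF = 0.81 × 5.18 = 4.1958 K.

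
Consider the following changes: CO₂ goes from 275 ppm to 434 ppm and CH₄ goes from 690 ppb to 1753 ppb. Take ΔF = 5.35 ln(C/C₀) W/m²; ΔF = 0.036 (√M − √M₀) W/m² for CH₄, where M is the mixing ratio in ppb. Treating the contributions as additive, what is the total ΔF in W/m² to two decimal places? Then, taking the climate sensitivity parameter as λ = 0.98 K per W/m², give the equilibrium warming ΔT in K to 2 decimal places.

CO₂: 5.35 × ln(434/275) = 5.35 × ln(1.57818) = 5.35 × 0.45627 = 2.4410 W/m².
CH₄: 0.036 × (√1753 − √690) = 0.036 × (41.8688 − 26.2679) = 0.036 × 15.6009 = 0.5616 W/m².
Total ΔF = 2.4410 + 0.5616 = 3.0026 W/m².
ΔT = λ ΔF = 0.98 × 3.00 = 2.9400 K.

ΔF = 3.00 W/m²; ΔT = 2.94 K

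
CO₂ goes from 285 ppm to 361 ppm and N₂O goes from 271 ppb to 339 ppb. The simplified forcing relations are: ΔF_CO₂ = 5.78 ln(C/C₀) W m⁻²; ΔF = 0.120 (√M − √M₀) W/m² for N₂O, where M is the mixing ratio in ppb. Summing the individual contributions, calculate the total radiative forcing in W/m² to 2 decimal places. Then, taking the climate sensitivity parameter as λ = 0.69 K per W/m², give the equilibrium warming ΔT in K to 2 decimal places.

ΔF = 1.60 W/m²; ΔT = 1.10 K

CO₂: 5.78 × ln(361/285) = 5.78 × ln(1.26667) = 5.78 × 0.23639 = 1.3663 W/m².
N₂O: 0.120 × (√339 − √271) = 0.120 × (18.4120 − 16.4621) = 0.120 × 1.9499 = 0.2340 W/m².
Total ΔF = 1.3663 + 0.2340 = 1.6003 W/m².
ΔT = λ ΔF = 0.69 × 1.60 = 1.1040 K.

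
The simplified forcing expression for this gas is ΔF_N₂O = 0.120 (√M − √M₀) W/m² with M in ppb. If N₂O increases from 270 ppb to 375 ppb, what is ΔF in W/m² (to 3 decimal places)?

N₂O: 0.120 × (√375 − √270) = 0.120 × (19.3649 − 16.4317) = 0.120 × 2.9332 = 0.3520 W/m².

ΔF = 0.352 W/m²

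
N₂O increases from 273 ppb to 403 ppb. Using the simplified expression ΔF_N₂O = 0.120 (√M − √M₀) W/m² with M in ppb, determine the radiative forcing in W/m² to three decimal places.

ΔF = 0.426 W/m²

N₂O: 0.120 × (√403 − √273) = 0.120 × (20.0749 − 16.5227) = 0.120 × 3.5522 = 0.4263 W/m².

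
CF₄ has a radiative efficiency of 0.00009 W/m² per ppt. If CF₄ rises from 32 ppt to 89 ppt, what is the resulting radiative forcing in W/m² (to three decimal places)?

ΔF = 0.005 W/m²

CF₄: ΔF = 0.00009 × (89 − 32) = 0.00009 × 57 = 0.0051 W/m².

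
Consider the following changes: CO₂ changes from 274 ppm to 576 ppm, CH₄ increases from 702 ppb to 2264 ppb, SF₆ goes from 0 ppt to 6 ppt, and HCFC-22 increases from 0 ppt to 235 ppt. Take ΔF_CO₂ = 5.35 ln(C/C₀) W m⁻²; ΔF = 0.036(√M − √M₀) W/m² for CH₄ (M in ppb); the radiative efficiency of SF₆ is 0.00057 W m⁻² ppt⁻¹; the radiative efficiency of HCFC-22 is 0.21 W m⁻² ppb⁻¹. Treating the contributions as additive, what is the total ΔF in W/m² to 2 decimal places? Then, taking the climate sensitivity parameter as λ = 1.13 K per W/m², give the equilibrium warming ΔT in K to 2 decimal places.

ΔF = 4.79 W/m²; ΔT = 5.41 K

CO₂: 5.35 × ln(576/274) = 5.35 × ln(2.10219) = 5.35 × 0.74298 = 3.9749 W/m².
CH₄: 0.036 × (√2264 − √702) = 0.036 × (47.5815 − 26.4953) = 0.036 × 21.0862 = 0.7591 W/m².
SF₆: ΔF = 0.00057 × (6 − 0) = 0.00057 × 6 = 0.0034 W/m².
HCFC-22: Δ = 235 − 0 = 235 ppt = 0.235 ppb; ΔF = 0.21 × 0.235 = 0.0494 W/m².
Total ΔF = 3.9749 + 0.7591 + 0.0034 + 0.0494 = 4.7868 W/m².
ΔT = λ ΔF = 1.13 × 4.79 = 5.4127 K.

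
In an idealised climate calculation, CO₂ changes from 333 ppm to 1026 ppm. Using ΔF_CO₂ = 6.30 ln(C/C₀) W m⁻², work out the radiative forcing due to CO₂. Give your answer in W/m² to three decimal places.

ΔF = 7.089 W/m²

CO₂ absorption bands are partially saturated, so forcing scales with the logarithm of the concentration ratio.
CO₂: 6.30 × ln(1026/333) = 6.30 × ln(3.08108) = 6.30 × 1.12528 = 7.0893 W/m².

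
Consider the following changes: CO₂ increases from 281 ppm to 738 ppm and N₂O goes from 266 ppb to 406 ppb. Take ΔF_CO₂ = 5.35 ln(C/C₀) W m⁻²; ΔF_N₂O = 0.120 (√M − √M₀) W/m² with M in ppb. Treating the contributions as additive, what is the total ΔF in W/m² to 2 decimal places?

ΔF = 5.63 W/m²

CO₂: 5.35 × ln(738/281) = 5.35 × ln(2.62633) = 5.35 × 0.96559 = 5.1659 W/m².
N₂O: 0.120 × (√406 − √266) = 0.120 × (20.1494 − 16.3095) = 0.120 × 3.8399 = 0.4608 W/m².
Total ΔF = 5.1659 + 0.4608 = 5.6267 W/m².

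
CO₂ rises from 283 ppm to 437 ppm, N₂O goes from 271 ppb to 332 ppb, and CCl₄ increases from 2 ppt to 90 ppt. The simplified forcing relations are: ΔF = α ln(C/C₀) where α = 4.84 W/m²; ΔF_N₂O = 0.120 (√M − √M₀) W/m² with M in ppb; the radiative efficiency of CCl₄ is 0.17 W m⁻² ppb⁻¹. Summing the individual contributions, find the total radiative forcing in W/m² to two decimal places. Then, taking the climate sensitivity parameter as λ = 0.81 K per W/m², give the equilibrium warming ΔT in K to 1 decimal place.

ΔF = 2.33 W/m²; ΔT = 1.9 K

CO₂: 4.84 × ln(437/283) = 4.84 × ln(1.54417) = 4.84 × 0.43449 = 2.1029 W/m².
N₂O: 0.120 × (√332 − √271) = 0.120 × (18.2209 − 16.4621) = 0.120 × 1.7588 = 0.2111 W/m².
CCl₄: Δ = 90 − 2 = 88 ppt = 0.088 ppb; ΔF = 0.17 × 0.088 = 0.0150 W/m².
Total ΔF = 2.1029 + 0.2111 + 0.0150 = 2.3290 W/m².
ΔT = λ ΔF = 0.81 × 2.33 = 1.8873 K.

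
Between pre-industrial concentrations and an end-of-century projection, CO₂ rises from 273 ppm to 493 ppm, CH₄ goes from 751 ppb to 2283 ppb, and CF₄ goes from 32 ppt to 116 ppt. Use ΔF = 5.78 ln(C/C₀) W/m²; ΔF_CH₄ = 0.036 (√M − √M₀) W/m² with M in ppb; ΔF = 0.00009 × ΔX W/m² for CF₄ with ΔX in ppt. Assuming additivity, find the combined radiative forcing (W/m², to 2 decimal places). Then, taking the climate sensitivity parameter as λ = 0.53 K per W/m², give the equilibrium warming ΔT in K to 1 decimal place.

CO₂: 5.78 × ln(493/273) = 5.78 × ln(1.80586) = 5.78 × 0.59104 = 3.4162 W/m².
CH₄: 0.036 × (√2283 − √751) = 0.036 × (47.7807 − 27.4044) = 0.036 × 20.3763 = 0.7335 W/m².
CF₄: ΔF = 0.00009 × (116 − 32) = 0.00009 × 84 = 0.0076 W/m².
Total ΔF = 3.4162 + 0.7335 + 0.0076 = 4.1573 W/m².
ΔT = λ ΔF = 0.53 × 4.16 = 2.2048 K.

ΔF = 4.16 W/m²; ΔT = 2.2 K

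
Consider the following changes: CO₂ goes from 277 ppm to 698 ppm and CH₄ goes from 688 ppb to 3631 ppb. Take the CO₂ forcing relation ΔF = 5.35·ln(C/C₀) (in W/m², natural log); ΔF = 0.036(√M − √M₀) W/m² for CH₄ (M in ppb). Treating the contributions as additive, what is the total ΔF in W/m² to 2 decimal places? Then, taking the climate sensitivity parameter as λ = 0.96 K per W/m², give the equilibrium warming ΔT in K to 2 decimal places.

ΔF = 6.17 W/m²; ΔT = 5.92 K

CO₂: 5.35 × ln(698/277) = 5.35 × ln(2.51986) = 5.35 × 0.92420 = 4.9445 W/m².
CH₄: 0.036 × (√3631 − √688) = 0.036 × (60.2578 − 26.2298) = 0.036 × 34.0280 = 1.2250 W/m².
Total ΔF = 4.9445 + 1.2250 = 6.1695 W/m².
ΔT = λ ΔF = 0.96 × 6.17 = 5.9232 K.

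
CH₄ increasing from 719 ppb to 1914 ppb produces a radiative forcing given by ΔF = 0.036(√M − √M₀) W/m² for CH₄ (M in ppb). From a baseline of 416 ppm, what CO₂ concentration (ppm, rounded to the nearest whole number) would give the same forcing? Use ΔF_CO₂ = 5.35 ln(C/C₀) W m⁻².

C ≈ 466 ppm

CH₄ forcing: 0.036 × (√1914 − √719) = 0.036 × (43.7493 − 26.8142) = 0.036 × 16.9351 = 0.60966 W/m².
Set 5.35 ln(C/416) = 0.60966: ln(C/416) = 0.60966/5.35 = 0.11396, so C = 416 × e^0.11396 = 416 × 1.12071 = 466.22 ppm.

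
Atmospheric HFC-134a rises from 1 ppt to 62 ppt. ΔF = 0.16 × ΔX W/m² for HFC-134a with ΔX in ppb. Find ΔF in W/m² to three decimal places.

ΔF = 0.010 W/m²

HFC-134a: Δ = 62 − 1 = 61 ppt = 0.061 ppb; ΔF = 0.16 × 0.061 = 0.0098 W/m².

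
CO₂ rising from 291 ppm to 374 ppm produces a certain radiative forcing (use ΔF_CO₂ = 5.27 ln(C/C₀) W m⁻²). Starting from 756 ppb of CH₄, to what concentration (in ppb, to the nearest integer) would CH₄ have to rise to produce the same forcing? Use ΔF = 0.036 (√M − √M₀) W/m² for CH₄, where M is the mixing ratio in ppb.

M ≈ 4125 ppb

CO₂ forcing: 5.27 × ln(374/291) = 5.27 × 0.250933 = 1.32242 W/m².
Set 0.036(√M − √756) = 1.32242: √M = 1.32242/0.036 + √756 = 36.7339 + 27.4955 = 64.2294.
M = (64.2294)² = 4125.42 ppb.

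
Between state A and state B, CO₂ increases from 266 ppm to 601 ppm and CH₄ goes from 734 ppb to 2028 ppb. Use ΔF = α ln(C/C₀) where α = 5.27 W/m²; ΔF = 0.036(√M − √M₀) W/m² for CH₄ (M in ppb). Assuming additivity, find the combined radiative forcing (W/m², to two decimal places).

ΔF = 4.94 W/m²

CO₂: 5.27 × ln(601/266) = 5.27 × ln(2.25940) = 5.27 × 0.81510 = 4.2956 W/m².
CH₄: 0.036 × (√2028 − √734) = 0.036 × (45.0333 − 27.0924) = 0.036 × 17.9409 = 0.6459 W/m².
Total ΔF = 4.2956 + 0.6459 = 4.9415 W/m².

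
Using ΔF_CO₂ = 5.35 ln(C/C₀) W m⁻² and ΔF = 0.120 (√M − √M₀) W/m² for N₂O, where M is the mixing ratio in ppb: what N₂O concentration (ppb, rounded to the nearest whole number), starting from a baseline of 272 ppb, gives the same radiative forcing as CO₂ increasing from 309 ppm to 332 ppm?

CO₂ forcing: 5.35 × ln(332/309) = 5.35 × 0.071794 = 0.38410 W/m².
Set 0.120(√M − √272) = 0.38410: √M = 0.38410/0.120 + √272 = 3.2008 + 16.4924 = 19.6932.
M = (19.6932)² = 387.82 ppb.

M ≈ 388 ppb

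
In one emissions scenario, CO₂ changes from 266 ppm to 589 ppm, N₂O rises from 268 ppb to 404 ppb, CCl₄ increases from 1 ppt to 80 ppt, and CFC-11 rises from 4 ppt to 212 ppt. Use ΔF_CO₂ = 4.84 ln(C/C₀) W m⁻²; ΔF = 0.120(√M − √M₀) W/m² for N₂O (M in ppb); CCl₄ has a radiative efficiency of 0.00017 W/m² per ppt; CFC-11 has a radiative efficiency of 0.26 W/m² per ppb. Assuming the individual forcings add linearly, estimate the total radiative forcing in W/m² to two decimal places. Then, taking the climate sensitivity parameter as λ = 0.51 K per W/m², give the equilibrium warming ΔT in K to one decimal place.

CO₂: 4.84 × ln(589/266) = 4.84 × ln(2.21429) = 4.84 × 0.79493 = 3.8475 W/m².
N₂O: 0.120 × (√404 − √268) = 0.120 × (20.0998 − 16.3707) = 0.120 × 3.7291 = 0.4475 W/m².
CCl₄: ΔF = 0.00017 × (80 − 1) = 0.00017 × 79 = 0.0134 W/m².
CFC-11: Δ = 212 − 4 = 208 ppt = 0.208 ppb; ΔF = 0.26 × 0.208 = 0.0541 W/m².
Total ΔF = 3.8475 + 0.4475 + 0.0134 + 0.0541 = 4.3625 W/m².
ΔT = λ ΔF = 0.51 × 4.36 = 2.2236 K.

ΔF = 4.36 W/m²; ΔT = 2.2 K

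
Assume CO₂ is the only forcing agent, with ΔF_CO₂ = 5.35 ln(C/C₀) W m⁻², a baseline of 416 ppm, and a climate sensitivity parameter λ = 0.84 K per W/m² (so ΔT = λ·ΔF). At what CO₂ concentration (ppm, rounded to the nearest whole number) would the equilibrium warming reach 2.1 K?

Required forcing: ΔF = ΔT/λ = 2.1/0.84 = 2.5000 W/m².
Then ln(C/416) = ΔF/5.35 = 2.5000/5.35 = 0.46729.
So C = 416 × e^0.46729 = 416 × 1.59566 = 663.79 ppm.

C ≈ 664 ppm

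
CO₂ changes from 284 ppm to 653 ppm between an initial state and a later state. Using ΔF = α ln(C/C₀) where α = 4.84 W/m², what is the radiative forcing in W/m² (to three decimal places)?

CO₂: 4.84 × ln(653/284) = 4.84 × ln(2.29930) = 4.84 × 0.83260 = 4.0298 W/m².

ΔF = 4.030 W/m²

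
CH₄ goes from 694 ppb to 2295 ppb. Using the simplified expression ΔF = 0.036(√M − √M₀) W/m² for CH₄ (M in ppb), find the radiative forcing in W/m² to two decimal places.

ΔF = 0.78 W/m²

CH₄: 0.036 × (√2295 − √694) = 0.036 × (47.9062 − 26.3439) = 0.036 × 21.5623 = 0.7762 W/m².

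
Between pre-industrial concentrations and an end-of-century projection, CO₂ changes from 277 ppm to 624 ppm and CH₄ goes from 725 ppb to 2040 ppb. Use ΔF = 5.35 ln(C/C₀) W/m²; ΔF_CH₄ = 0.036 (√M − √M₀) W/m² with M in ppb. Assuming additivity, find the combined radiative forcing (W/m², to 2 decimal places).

ΔF = 5.00 W/m²

CO₂: 5.35 × ln(624/277) = 5.35 × ln(2.25271) = 5.35 × 0.81213 = 4.3449 W/m².
CH₄: 0.036 × (√2040 − √725) = 0.036 × (45.1664 − 26.9258) = 0.036 × 18.2406 = 0.6567 W/m².
Total ΔF = 4.3449 + 0.6567 = 5.0016 W/m².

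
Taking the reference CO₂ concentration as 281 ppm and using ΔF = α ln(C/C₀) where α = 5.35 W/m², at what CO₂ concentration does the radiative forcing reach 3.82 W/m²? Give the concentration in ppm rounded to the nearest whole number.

C ≈ 574 ppm

Set 5.35 ln(C/281) = 3.82, so ln(C/281) = 3.82/5.35 = 0.71402.
Then C/281 = e^0.71402 = 2.04218, giving C = 281 × 2.04218 = 573.85 ppm.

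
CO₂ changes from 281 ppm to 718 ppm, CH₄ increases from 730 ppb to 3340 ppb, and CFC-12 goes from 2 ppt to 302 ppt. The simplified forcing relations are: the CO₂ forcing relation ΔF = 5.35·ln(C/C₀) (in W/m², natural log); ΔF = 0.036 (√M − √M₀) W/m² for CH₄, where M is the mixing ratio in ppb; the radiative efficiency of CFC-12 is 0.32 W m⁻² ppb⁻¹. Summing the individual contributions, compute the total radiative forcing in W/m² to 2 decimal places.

CO₂: 5.35 × ln(718/281) = 5.35 × ln(2.55516) = 5.35 × 0.93811 = 5.0189 W/m².
CH₄: 0.036 × (√3340 − √730) = 0.036 × (57.7927 − 27.0185) = 0.036 × 30.7742 = 1.1079 W/m².
CFC-12: Δ = 302 − 2 = 300 ppt = 0.300 ppb; ΔF = 0.32 × 0.300 = 0.0960 W/m².
Total ΔF = 5.0189 + 1.1079 + 0.0960 = 6.2228 W/m².

ΔF = 6.22 W/m²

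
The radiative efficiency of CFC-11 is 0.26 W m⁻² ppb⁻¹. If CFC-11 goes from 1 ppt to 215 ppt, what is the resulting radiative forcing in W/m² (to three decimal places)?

ΔF = 0.056 W/m²

CFC-11: Δ = 215 − 1 = 214 ppt = 0.214 ppb; ΔF = 0.26 × 0.214 = 0.0556 W/m².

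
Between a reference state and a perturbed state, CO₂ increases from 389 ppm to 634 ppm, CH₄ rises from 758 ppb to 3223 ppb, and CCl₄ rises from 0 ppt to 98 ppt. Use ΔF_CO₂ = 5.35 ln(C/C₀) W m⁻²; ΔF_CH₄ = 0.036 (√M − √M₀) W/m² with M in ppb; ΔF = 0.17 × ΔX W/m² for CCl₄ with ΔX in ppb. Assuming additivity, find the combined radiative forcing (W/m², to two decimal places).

ΔF = 3.68 W/m²

CO₂: 5.35 × ln(634/389) = 5.35 × ln(1.62982) = 5.35 × 0.48847 = 2.6133 W/m².
CH₄: 0.036 × (√3223 − √758) = 0.036 × (56.7715 − 27.5318) = 0.036 × 29.2397 = 1.0526 W/m².
CCl₄: Δ = 98 − 0 = 98 ppt = 0.098 ppb; ΔF = 0.17 × 0.098 = 0.0167 W/m².
Total ΔF = 2.6133 + 1.0526 + 0.0167 = 3.6826 W/m².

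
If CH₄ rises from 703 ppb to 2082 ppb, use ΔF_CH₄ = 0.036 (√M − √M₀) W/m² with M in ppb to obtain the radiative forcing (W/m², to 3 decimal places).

CH₄: 0.036 × (√2082 − √703) = 0.036 × (45.6289 − 26.5141) = 0.036 × 19.1148 = 0.6881 W/m².

ΔF = 0.688 W/m²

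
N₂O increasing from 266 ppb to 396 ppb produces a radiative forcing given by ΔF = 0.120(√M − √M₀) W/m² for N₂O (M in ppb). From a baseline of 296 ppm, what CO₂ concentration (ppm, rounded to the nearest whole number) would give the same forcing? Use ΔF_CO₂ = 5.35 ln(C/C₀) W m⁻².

C ≈ 321 ppm

N₂O forcing: 0.120 × (√396 − √266) = 0.120 × (19.8997 − 16.3095) = 0.120 × 3.5902 = 0.43082 W/m².
Set 5.35 ln(C/296) = 0.43082: ln(C/296) = 0.43082/5.35 = 0.08053, so C = 296 × e^0.08053 = 296 × 1.08386 = 320.82 ppm.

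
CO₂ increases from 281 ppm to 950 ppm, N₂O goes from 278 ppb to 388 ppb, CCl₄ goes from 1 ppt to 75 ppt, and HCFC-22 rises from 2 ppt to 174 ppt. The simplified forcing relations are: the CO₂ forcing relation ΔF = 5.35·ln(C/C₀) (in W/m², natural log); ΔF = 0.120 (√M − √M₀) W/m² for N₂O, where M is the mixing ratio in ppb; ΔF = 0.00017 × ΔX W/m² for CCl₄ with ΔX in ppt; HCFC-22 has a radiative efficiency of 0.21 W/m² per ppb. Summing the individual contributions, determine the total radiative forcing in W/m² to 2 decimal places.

ΔF = 6.93 W/m²

CO₂: 5.35 × ln(950/281) = 5.35 × ln(3.38078) = 5.35 × 1.21811 = 6.5169 W/m².
N₂O: 0.120 × (√388 − √278) = 0.120 × (19.6977 − 16.6733) = 0.120 × 3.0244 = 0.3629 W/m².
CCl₄: ΔF = 0.00017 × (75 − 1) = 0.00017 × 74 = 0.0126 W/m².
HCFC-22: Δ = 174 − 2 = 172 ppt = 0.172 ppb; ΔF = 0.21 × 0.172 = 0.0361 W/m².
Total ΔF = 6.5169 + 0.3629 + 0.0126 + 0.0361 = 6.9285 W/m².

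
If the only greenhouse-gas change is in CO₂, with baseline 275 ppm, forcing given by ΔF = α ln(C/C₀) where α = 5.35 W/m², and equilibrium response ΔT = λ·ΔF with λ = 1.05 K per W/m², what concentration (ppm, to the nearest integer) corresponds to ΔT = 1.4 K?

Required forcing: ΔF = ΔT/λ = 1.4/1.05 = 1.3333 W/m².
Then ln(C/275) = ΔF/5.35 = 1.3333/5.35 = 0.24921.
So C = 275 × e^0.24921 = 275 × 1.28301 = 352.83 ppm.

C ≈ 353 ppm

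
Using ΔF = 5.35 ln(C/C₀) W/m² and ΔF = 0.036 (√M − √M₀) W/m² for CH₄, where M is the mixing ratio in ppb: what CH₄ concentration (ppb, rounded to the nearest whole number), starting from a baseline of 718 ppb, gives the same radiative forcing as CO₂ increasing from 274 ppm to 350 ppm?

M ≈ 3991 ppb

CO₂ forcing: 5.35 × ln(350/274) = 5.35 × 0.244805 = 1.30971 W/m².
Set 0.036(√M − √718) = 1.30971: √M = 1.30971/0.036 + √718 = 36.3808 + 26.7955 = 63.1763.
M = (63.1763)² = 3991.24 ppb.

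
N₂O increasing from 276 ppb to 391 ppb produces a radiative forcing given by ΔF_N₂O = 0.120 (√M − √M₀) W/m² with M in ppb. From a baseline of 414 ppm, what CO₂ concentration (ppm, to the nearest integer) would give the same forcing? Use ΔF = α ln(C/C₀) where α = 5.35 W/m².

N₂O forcing: 0.120 × (√391 − √276) = 0.120 × (19.7737 − 16.6132) = 0.120 × 3.1605 = 0.37926 W/m².
Set 5.35 ln(C/414) = 0.37926: ln(C/414) = 0.37926/5.35 = 0.07089, so C = 414 × e^0.07089 = 414 × 1.07346 = 444.41 ppm.

C ≈ 444 ppm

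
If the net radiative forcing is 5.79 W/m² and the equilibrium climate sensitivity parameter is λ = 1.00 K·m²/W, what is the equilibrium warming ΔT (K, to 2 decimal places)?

ΔT = λ ΔF = 1.00 × 5.79 = 5.7900 K.

ΔT = 5.79 K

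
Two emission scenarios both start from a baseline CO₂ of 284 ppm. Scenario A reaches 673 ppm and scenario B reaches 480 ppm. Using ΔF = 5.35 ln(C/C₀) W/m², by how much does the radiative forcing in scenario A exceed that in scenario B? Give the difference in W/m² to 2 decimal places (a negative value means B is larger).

ΔF_A − ΔF_B = 1.81 W/m²

ΔF_A = 5.35 ln(673/284) = 5.35 × 0.86277 = 4.6158 W/m².
ΔF_B = 5.35 ln(480/284) = 5.35 × 0.52481 = 2.8077 W/m².
Difference: 4.6158 − 2.8077 = 1.8081 W/m².
(Equivalently, ΔF_A − ΔF_B = 5.35 ln(673/480) = 5.35 × 0.33796 = 1.8081 W/m².)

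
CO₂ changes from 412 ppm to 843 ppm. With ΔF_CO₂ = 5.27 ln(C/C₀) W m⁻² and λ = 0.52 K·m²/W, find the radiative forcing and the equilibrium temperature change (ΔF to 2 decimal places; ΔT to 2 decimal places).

ΔF = 3.77 W/m²; ΔT = 1.96 K

CO₂: 5.27 × ln(843/412) = 5.27 × ln(2.04612) = 5.27 × 0.71595 = 3.7731 W/m².
ΔT = λ ΔF = 0.52 × 3.77 = 1.9604 K.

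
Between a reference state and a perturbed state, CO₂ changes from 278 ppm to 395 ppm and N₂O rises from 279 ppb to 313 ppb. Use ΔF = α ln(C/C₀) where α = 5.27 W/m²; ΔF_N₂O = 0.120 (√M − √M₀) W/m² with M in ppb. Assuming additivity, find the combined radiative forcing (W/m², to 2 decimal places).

ΔF = 1.97 W/m²

CO₂: 5.27 × ln(395/278) = 5.27 × ln(1.42086) = 5.27 × 0.35126 = 1.8511 W/m².
N₂O: 0.120 × (√313 − √279) = 0.120 × (17.6918 − 16.7033) = 0.120 × 0.9885 = 0.1186 W/m².
Total ΔF = 1.8511 + 0.1186 = 1.9697 W/m².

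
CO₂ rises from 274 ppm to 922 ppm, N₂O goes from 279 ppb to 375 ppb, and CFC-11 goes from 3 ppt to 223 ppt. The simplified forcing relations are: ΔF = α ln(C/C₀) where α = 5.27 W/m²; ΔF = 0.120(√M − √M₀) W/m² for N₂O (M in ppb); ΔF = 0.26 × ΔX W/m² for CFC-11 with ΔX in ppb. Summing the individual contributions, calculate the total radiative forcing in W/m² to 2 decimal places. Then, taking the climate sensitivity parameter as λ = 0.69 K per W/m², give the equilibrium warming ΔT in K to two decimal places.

ΔF = 6.77 W/m²; ΔT = 4.67 K

CO₂: 5.27 × ln(922/274) = 5.27 × ln(3.36496) = 5.27 × 1.21342 = 6.3947 W/m².
N₂O: 0.120 × (√375 − √279) = 0.120 × (19.3649 − 16.7033) = 0.120 × 2.6616 = 0.3194 W/m².
CFC-11: Δ = 223 − 3 = 220 ppt = 0.220 ppb; ΔF = 0.26 × 0.220 = 0.0572 W/m².
Total ΔF = 6.3947 + 0.3194 + 0.0572 = 6.7713 W/m².
ΔT = λ ΔF = 0.69 × 6.77 = 4.6713 K.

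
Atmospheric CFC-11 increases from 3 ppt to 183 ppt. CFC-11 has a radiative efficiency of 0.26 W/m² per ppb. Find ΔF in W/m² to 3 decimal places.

ΔF = 0.047 W/m²

CFC-11: Δ = 183 − 3 = 180 ppt = 0.180 ppb; ΔF = 0.26 × 0.180 = 0.0468 W/m².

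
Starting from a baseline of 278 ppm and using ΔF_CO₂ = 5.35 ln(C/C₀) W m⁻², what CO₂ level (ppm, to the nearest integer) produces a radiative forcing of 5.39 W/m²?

Set 5.35 ln(C/278) = 5.39, so ln(C/278) = 5.39/5.35 = 1.00748.
Then C/278 = e^1.00748 = 2.73869, giving C = 278 × 2.73869 = 761.36 ppm.

C ≈ 761 ppm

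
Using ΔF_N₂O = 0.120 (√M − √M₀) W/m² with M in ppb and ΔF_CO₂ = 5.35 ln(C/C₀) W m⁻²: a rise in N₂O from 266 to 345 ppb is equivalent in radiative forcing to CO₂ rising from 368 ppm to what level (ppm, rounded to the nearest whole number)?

N₂O forcing: 0.120 × (√345 − √266) = 0.120 × (18.5742 − 16.3095) = 0.120 × 2.2647 = 0.27176 W/m².
Set 5.35 ln(C/368) = 0.27176: ln(C/368) = 0.27176/5.35 = 0.05080, so C = 368 × e^0.05080 = 368 × 1.05211 = 387.18 ppm.

C ≈ 387 ppm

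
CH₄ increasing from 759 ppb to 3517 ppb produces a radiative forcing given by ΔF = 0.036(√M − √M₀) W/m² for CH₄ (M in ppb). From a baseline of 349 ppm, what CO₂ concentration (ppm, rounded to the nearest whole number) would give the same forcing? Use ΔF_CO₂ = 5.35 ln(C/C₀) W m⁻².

CH₄ forcing: 0.036 × (√3517 − √759) = 0.036 × (59.3043 − 27.5500) = 0.036 × 31.7543 = 1.14315 W/m².
Set 5.35 ln(C/349) = 1.14315: ln(C/349) = 1.14315/5.35 = 0.21367, so C = 349 × e^0.21367 = 349 × 1.23821 = 432.14 ppm.

C ≈ 432 ppm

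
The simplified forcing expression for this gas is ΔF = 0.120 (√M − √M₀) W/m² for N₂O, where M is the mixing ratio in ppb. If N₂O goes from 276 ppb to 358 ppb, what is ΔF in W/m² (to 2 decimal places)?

N₂O: 0.120 × (√358 − √276) = 0.120 × (18.9209 − 16.6132) = 0.120 × 2.3077 = 0.2769 W/m².

ΔF = 0.28 W/m²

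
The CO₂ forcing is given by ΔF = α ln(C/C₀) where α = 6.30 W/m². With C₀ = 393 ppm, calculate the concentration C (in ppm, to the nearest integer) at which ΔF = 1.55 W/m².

Set 6.30 ln(C/393) = 1.55, so ln(C/393) = 1.55/6.30 = 0.24603.
Then C/393 = e^0.24603 = 1.27894, giving C = 393 × 1.27894 = 502.62 ppm.

C ≈ 503 ppm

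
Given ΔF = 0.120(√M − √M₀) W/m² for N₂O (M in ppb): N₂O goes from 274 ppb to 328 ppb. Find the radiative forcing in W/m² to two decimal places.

ΔF = 0.19 W/m²

N₂O: 0.120 × (√328 − √274) = 0.120 × (18.1108 − 16.5529) = 0.120 × 1.5579 = 0.1869 W/m².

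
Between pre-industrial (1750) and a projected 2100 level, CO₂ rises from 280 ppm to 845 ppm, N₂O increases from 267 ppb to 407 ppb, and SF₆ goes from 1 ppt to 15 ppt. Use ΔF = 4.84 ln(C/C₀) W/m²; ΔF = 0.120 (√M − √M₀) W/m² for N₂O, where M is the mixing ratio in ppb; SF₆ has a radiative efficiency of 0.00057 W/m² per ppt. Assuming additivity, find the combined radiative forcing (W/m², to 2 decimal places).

ΔF = 5.81 W/m²

CO₂: 4.84 × ln(845/280) = 4.84 × ln(3.01786) = 4.84 × 1.10455 = 5.3460 W/m².
N₂O: 0.120 × (√407 − √267) = 0.120 × (20.1742 − 16.3401) = 0.120 × 3.8341 = 0.4601 W/m².
SF₆: ΔF = 0.00057 × (15 − 1) = 0.00057 × 14 = 0.0080 W/m².
Total ΔF = 5.3460 + 0.4601 + 0.0080 = 5.8141 W/m².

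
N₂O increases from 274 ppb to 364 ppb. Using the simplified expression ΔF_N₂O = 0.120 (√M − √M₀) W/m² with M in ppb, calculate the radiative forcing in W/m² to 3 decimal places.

N₂O: 0.120 × (√364 − √274) = 0.120 × (19.0788 − 16.5529) = 0.120 × 2.5259 = 0.3031 W/m².

ΔF = 0.303 W/m²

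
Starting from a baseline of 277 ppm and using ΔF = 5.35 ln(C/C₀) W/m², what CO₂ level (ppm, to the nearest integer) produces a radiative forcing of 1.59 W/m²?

Set 5.35 ln(C/277) = 1.59, so ln(C/277) = 1.59/5.35 = 0.29720.
Then C/277 = e^0.29720 = 1.34608, giving C = 277 × 1.34608 = 372.86 ppm.

C ≈ 373 ppm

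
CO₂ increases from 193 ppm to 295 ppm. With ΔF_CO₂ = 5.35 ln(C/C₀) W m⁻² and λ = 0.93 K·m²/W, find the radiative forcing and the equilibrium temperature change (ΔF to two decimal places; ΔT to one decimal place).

CO₂: 5.35 × ln(295/193) = 5.35 × ln(1.52850) = 5.35 × 0.42429 = 2.2700 W/m².
ΔT = λ ΔF = 0.93 × 2.27 = 2.1111 K.

ΔF = 2.27 W/m²; ΔT = 2.1 K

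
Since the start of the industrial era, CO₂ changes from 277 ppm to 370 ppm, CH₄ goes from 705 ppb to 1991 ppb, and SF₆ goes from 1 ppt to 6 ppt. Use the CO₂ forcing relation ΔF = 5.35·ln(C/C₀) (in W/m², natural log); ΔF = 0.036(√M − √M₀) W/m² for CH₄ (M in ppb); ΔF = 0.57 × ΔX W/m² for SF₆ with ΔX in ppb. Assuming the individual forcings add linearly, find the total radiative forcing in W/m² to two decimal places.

CO₂: 5.35 × ln(370/277) = 5.35 × ln(1.33574) = 5.35 × 0.28949 = 1.5488 W/m².
CH₄: 0.036 × (√1991 − √705) = 0.036 × (44.6206 − 26.5518) = 0.036 × 18.0688 = 0.6505 W/m².
SF₆: Δ = 6 − 1 = 5 ppt = 0.005 ppb; ΔF = 0.57 × 0.005 = 0.0029 W/m².
Total ΔF = 1.5488 + 0.6505 + 0.0029 = 2.2022 W/m².

ΔF = 2.20 W/m²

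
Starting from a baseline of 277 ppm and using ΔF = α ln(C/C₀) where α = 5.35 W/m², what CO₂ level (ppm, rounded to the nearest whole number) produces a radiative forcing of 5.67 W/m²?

C ≈ 799 ppm

Set 5.35 ln(C/277) = 5.67, so ln(C/277) = 5.67/5.35 = 1.05981.
Then C/277 = e^1.05981 = 2.88582, giving C = 277 × 2.88582 = 799.37 ppm.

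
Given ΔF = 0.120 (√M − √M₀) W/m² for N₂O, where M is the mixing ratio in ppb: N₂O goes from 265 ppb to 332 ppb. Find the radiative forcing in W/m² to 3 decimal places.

ΔF = 0.233 W/m²

N₂O: 0.120 × (√332 − √265) = 0.120 × (18.2209 − 16.2788) = 0.120 × 1.9421 = 0.2331 W/m².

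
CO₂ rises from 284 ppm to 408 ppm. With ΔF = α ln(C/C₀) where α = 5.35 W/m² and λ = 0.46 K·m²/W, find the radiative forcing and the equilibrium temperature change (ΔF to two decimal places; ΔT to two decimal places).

CO₂: 5.35 × ln(408/284) = 5.35 × ln(1.43662) = 5.35 × 0.36229 = 1.9383 W/m².
ΔT = λ ΔF = 0.46 × 1.94 = 0.8924 K.

ΔF = 1.94 W/m²; ΔT = 0.89 K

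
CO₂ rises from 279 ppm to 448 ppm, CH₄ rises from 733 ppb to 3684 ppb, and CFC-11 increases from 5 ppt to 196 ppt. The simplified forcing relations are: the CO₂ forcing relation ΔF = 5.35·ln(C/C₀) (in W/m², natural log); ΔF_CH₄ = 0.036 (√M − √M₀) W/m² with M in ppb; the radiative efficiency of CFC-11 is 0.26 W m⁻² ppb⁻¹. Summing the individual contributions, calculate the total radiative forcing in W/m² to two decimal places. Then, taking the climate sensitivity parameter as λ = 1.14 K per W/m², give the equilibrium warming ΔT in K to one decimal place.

CO₂: 5.35 × ln(448/279) = 5.35 × ln(1.60573) = 5.35 × 0.47358 = 2.5337 W/m².
CH₄: 0.036 × (√3684 − √733) = 0.036 × (60.6960 − 27.0740) = 0.036 × 33.6220 = 1.2104 W/m².
CFC-11: Δ = 196 − 5 = 191 ppt = 0.191 ppb; ΔF = 0.26 × 0.191 = 0.0497 W/m².
Total ΔF = 2.5337 + 1.2104 + 0.0497 = 3.7938 W/m².
ΔT = λ ΔF = 1.14 × 3.79 = 4.3206 K.

ΔF = 3.79 W/m²; ΔT = 4.3 K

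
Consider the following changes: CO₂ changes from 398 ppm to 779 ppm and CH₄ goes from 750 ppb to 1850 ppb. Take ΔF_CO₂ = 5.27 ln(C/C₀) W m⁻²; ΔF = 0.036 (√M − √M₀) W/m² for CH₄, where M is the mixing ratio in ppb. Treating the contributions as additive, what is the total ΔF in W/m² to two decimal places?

CO₂: 5.27 × ln(779/398) = 5.27 × ln(1.95729) = 5.27 × 0.67156 = 3.5391 W/m².
CH₄: 0.036 × (√1850 − √750) = 0.036 × (43.0116 − 27.3861) = 0.036 × 15.6255 = 0.5625 W/m².
Total ΔF = 3.5391 + 0.5625 = 4.1016 W/m².

ΔF = 4.10 W/m²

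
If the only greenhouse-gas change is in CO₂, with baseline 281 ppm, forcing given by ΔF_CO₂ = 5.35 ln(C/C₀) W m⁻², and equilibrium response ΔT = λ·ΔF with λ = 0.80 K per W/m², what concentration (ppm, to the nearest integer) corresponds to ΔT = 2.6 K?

C ≈ 516 ppm

Required forcing: ΔF = ΔT/λ = 2.6/0.80 = 3.2500 W/m².
Then ln(C/281) = ΔF/5.35 = 3.2500/5.35 = 0.60748.
So C = 281 × e^0.60748 = 281 × 1.83580 = 515.86 ppm.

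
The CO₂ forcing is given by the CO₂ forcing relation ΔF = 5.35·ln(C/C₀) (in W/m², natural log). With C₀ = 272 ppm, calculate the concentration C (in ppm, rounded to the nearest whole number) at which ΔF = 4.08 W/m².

C ≈ 583 ppm

Set 5.35 ln(C/272) = 4.08, so ln(C/272) = 4.08/5.35 = 0.76262.
Then C/272 = e^0.76262 = 2.14389, giving C = 272 × 2.14389 = 583.14 ppm.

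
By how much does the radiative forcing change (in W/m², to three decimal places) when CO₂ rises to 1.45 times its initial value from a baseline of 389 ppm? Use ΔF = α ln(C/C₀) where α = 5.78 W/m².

ΔF = 2.148 W/m²

ΔF = 5.78 × ln(1.45) = 5.78 × 0.37156 = 2.1476 W/m².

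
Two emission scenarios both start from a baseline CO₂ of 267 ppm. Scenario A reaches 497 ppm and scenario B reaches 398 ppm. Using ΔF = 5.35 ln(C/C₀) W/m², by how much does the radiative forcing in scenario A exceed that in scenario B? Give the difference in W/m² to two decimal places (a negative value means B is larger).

ΔF_A − ΔF_B = 1.19 W/m²

ΔF_A = 5.35 ln(497/267) = 5.35 × 0.62134 = 3.3242 W/m².
ΔF_B = 5.35 ln(398/267) = 5.35 × 0.39920 = 2.1357 W/m².
Difference: 3.3242 − 2.1357 = 1.1885 W/m².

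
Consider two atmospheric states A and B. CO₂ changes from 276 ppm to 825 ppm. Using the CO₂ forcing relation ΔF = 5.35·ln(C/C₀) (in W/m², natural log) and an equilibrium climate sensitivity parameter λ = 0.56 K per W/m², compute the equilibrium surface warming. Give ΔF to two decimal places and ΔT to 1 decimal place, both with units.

CO₂: 5.35 × ln(825/276) = 5.35 × ln(2.98913) = 5.35 × 1.09498 = 5.8581 W/m².
ΔT = λ ΔF = 0.56 × 5.86 = 3.2816 K.

ΔF = 5.86 W/m²; ΔT = 3.3 K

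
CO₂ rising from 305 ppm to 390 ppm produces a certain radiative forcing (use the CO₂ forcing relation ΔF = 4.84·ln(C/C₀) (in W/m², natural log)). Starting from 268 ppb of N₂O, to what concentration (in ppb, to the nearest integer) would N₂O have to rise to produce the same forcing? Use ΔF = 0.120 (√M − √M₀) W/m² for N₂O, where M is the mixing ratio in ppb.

CO₂ forcing: 4.84 × ln(390/305) = 4.84 × 0.245835 = 1.18984 W/m².
Set 0.120(√M − √268) = 1.18984: √M = 1.18984/0.120 + √268 = 9.9153 + 16.3707 = 26.2860.
M = (26.2860)² = 690.95 ppb.

M ≈ 691 ppb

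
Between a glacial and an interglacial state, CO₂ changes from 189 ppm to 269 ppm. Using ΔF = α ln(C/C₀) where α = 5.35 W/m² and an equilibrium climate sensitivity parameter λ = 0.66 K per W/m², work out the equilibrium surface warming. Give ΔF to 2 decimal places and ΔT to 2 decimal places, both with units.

ΔF = 1.89 W/m²; ΔT = 1.25 K

CO₂: 5.35 × ln(269/189) = 5.35 × ln(1.42328) = 5.35 × 0.35296 = 1.8883 W/m².
ΔT = λ ΔF = 0.66 × 1.89 = 1.2474 K.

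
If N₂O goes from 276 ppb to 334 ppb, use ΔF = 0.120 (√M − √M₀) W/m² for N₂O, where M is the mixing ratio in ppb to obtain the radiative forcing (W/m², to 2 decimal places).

N₂O: 0.120 × (√334 − √276) = 0.120 × (18.2757 − 16.6132) = 0.120 × 1.6625 = 0.1995 W/m².

ΔF = 0.20 W/m²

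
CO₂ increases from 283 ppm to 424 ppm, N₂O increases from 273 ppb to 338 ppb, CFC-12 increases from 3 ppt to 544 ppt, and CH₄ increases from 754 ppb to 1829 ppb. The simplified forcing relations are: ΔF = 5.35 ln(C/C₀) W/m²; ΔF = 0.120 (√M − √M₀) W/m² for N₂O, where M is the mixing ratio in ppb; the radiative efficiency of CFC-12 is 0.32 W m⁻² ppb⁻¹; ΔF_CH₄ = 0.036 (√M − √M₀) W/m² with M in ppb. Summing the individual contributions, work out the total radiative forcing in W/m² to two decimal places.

ΔF = 3.11 W/m²

CO₂: 5.35 × ln(424/283) = 5.35 × ln(1.49823) = 5.35 × 0.40428 = 2.1629 W/m².
N₂O: 0.120 × (√338 − √273) = 0.120 × (18.3848 − 16.5227) = 0.120 × 1.8621 = 0.2235 W/m².
CFC-12: Δ = 544 − 3 = 541 ppt = 0.541 ppb; ΔF = 0.32 × 0.541 = 0.1731 W/m².
CH₄: 0.036 × (√1829 − √754) = 0.036 × (42.7668 − 27.4591) = 0.036 × 15.3077 = 0.5511 W/m².
Total ΔF = 2.1629 + 0.2235 + 0.1731 + 0.5511 = 3.1106 W/m².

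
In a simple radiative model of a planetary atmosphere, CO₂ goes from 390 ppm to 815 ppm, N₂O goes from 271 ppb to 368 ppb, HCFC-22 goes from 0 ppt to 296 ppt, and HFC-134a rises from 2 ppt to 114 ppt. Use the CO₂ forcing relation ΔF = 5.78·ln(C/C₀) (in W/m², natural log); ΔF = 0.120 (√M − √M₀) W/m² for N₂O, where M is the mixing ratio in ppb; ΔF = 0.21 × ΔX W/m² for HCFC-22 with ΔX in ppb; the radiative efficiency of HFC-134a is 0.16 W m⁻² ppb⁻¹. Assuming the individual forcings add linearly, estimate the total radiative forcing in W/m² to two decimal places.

ΔF = 4.67 W/m²

CO₂: 5.78 × ln(815/390) = 5.78 × ln(2.08974) = 5.78 × 0.73704 = 4.2601 W/m².
N₂O: 0.120 × (√368 − √271) = 0.120 × (19.1833 − 16.4621) = 0.120 × 2.7212 = 0.3265 W/m².
HCFC-22: Δ = 296 − 0 = 296 ppt = 0.296 ppb; ΔF = 0.21 × 0.296 = 0.0622 W/m².
HFC-134a: Δ = 114 − 2 = 112 ppt = 0.112 ppb; ΔF = 0.16 × 0.112 = 0.0179 W/m².
Total ΔF = 4.2601 + 0.3265 + 0.0622 + 0.0179 = 4.6667 W/m².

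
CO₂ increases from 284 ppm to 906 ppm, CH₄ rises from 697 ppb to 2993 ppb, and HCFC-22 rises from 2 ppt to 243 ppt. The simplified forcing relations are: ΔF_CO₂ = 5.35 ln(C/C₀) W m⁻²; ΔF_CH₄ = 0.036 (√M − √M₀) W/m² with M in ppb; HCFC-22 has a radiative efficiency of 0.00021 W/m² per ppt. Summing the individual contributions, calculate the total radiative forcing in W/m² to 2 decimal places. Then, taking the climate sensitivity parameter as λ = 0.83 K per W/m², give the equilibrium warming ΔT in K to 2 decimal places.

CO₂: 5.35 × ln(906/284) = 5.35 × ln(3.19014) = 5.35 × 1.16006 = 6.2063 W/m².
CH₄: 0.036 × (√2993 − √697) = 0.036 × (54.7083 − 26.4008) = 0.036 × 28.3075 = 1.0191 W/m².
HCFC-22: ΔF = 0.00021 × (243 − 2) = 0.00021 × 241 = 0.0506 W/m².
Total ΔF = 6.2063 + 1.0191 + 0.0506 = 7.2760 W/m².
ΔT = λ ΔF = 0.83 × 7.28 = 6.0424 K.

ΔF = 7.28 W/m²; ΔT = 6.04 K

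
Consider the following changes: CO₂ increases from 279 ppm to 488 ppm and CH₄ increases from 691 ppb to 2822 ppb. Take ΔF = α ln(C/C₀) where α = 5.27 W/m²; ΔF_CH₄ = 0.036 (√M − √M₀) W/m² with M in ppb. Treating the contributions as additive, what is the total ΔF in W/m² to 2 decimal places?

CO₂: 5.27 × ln(488/279) = 5.27 × ln(1.74910) = 5.27 × 0.55910 = 2.9465 W/m².
CH₄: 0.036 × (√2822 − √691) = 0.036 × (53.1225 − 26.2869) = 0.036 × 26.8356 = 0.9661 W/m².
Total ΔF = 2.9465 + 0.9661 = 3.9126 W/m².

ΔF = 3.91 W/m²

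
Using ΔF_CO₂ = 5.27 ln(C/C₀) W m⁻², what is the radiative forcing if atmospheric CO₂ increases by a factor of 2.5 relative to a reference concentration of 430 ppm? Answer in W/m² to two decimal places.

Because the forcing depends only on the ratio C/C₀, the initial concentration does not enter.
ΔF = 5.27 × ln(2.5) = 5.27 × 0.91629 = 4.8288 W/m².

ΔF = 4.83 W/m²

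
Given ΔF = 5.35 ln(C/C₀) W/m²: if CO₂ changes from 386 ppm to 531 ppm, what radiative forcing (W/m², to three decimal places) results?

CO₂: 5.35 × ln(531/386) = 5.35 × ln(1.37565) = 5.35 × 0.31893 = 1.7063 W/m².

ΔF = 1.706 W/m²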